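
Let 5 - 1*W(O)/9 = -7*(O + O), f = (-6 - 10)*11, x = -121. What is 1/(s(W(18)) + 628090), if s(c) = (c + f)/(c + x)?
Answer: 2192/1376775417 ≈ 1.5921e-6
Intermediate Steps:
f = -176 (f = -16*11 = -176)
W(O) = 45 + 126*O (W(O) = 45 - (-63)*(O + O) = 45 - (-63)*2*O = 45 - (-126)*O = 45 + 126*O)
s(c) = (-176 + c)/(-121 + c) (s(c) = (c - 176)/(c - 121) = (-176 + c)/(-121 + c))
1/(s(W(18)) + 628090) = 1/((-176 + (45 + 126*18))/(-121 + (45 + 126*18)) + 628090) = 1/((-176 + (45 + 2268))/(-121 + (45 + 2268)) + 628090) = 1/((-176 + 2313)/(-121 + 2313) + 628090) = 1/(2137/2192 + 628090) = 1/(1376775417/2192) = 2192/1376775417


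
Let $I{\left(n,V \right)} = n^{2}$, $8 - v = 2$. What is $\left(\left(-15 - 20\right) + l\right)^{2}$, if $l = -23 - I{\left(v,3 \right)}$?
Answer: $8836$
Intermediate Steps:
$v = 6$ ($v = 8 - 2 = 6$)
$l = -59$ ($l = -23 - 6^{2} = -23 - 36 = -59$)
$\left(\left(-15 - 20\right) + l\right)^{2} = \left(\left(-15 - 20\right) - 59\right)^{2} = \left(-35 - 59\right)^{2} = \left(-94\right)^{2} = 8836$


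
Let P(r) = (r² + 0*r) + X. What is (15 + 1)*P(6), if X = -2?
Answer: 544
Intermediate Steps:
P(r) = -2 + r² (P(r) = (r² + 0*r) - 2 = (r² + 0) - 2 = r² - 2 = -2 + r²)
(15 + 1)*P(6) = (15 + 1)*(-2 + 6²) = 16*(-2 + 36) = 16*34 = 544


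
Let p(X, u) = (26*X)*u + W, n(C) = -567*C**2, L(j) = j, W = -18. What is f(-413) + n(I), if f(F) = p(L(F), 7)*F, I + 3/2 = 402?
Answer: -239583799/4 ≈ -5.9896e+7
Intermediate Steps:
I = 801/2 (I = -3/2 + 402 = 801/2 ≈ 400.50)
p(X, u) = -18 + 26*X*u (p(X, u) = (26*X)*u - 18 = 26*X*u - 18 = -18 + 26*X*u)
f(F) = F*(-18 + 182*F) (f(F) = (-18 + 26*F*7)*F = (-18 + 182*F)*F = F*(-18 + 182*F))
f(-413) + n(I) = 2*(-413)*(-9 + 91*(-413)) - 567*(801/2)**2 = 2*(-413)*(-9 - 37583) - 567*641601/4 = 2*(-413)*(-37592) - 363787767/4 = 31050992 - 363787767/4 = -239583799/4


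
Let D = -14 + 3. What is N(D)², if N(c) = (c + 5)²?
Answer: 1296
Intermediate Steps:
D = -11
N(c) = (5 + c)²
N(D)² = ((5 - 11)²)² = ((-6)²)² = 36² = 1296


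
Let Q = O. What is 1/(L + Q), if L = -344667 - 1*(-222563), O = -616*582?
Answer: -1/480616 ≈ -2.0807e-6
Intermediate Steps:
O = -358512 (O = -1*358512 = -358512)
Q = -358512
L = -122104 (L = -344667 + 222563 = -122104)
1/(L + Q) = 1/(-122104 - 358512) = 1/(-480616) = -1/480616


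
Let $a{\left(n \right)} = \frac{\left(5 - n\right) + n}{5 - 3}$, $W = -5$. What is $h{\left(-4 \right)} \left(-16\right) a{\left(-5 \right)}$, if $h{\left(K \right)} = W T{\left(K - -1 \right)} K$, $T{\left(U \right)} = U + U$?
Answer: $4800$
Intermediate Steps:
$T{\left(U \right)} = 2 U$
$h{\left(K \right)} = K \left(-10 - 10 K\right)$ ($h{\left(K \right)} = - 5 \cdot 2 \left(K - -1\right) K = - 5 \cdot 2 \left(K + 1\right) K = - 5 \cdot 2 \left(1 + K\right) K = - 5 \left(2 + 2 K\right) K = \left(-10 - 10 K\right) K = K \left(-10 - 10 K\right)$)
$a{\left(n \right)} = \frac{5}{2}$
$h{\left(-4 \right)} \left(-16\right) a{\left(-5 \right)} = \left(-10\right) \left(-4\right) \left(1 - 4\right) \left(-16\right) \frac{5}{2} = \left(-10\right) \left(-4\right) \left(-3\right) \left(-16\right) \frac{5}{2} = \left(-120\right) \left(-16\right) \frac{5}{2} = 1920 \cdot \frac{5}{2} = 4800$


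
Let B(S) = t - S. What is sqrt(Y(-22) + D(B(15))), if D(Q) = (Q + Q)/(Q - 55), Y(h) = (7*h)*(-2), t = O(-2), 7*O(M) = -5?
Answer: 2*sqrt(694)/3 ≈ 17.563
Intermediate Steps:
O(M) = -5/7 (O(M) = (1/7)*(-5) = -5/7)
t = -5/7 ≈ -0.71429
Y(h) = -14*h
B(S) = -5/7 - S
D(Q) = 2*Q/(-55 + Q) (D(Q) = (2*Q)/(-55 + Q) = 2*Q/(-55 + Q))
sqrt(Y(-22) + D(B(15))) = sqrt(-14*(-22) + 2*(-5/7 - 1*15)/(-55 + (-5/7 - 1*15))) = sqrt(308 + 2*(-5/7 - 15)/(-55 + (-5/7 - 15))) = sqrt(308 + 2*(-110/7)/(-55 - 110/7)) = sqrt(308 + 2*(-110/7)/(-495/7)) = sqrt(308 + 2*(-110/7)*(-7/495)) = sqrt(308 + 4/9) = sqrt(2776/9) = 2*sqrt(694)/3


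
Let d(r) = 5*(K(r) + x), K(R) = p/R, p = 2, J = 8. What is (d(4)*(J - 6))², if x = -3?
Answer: 625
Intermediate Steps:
K(R) = 2/R
d(r) = -15 + 10/r (d(r) = 5*(2/r - 3) = 5*(-3 + 2/r) = -15 + 10/r)
(d(4)*(J - 6))² = ((-15 + 10/4)*(8 - 6))² = ((-15 + 10*(¼))*2)² = ((-15 + 5/2)*2)² = (-25/2*2)² = (-25)² = 625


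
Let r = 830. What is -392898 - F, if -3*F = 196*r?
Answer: -1016014/3 ≈ -3.3867e+5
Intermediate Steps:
F = -162680/3 (F = -196*830/3 = -⅓*162680 = -162680/3 ≈ -54227.)
-392898 - F = -392898 - 1*(-162680/3) = -392898 + 162680/3 = -1016014/3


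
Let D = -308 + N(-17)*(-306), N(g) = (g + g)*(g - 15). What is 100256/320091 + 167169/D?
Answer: -20100383963/106665844476 ≈ -0.18844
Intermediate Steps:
N(g) = 2*g*(-15 + g) (N(g) = (2*g)*(-15 + g) = 2*g*(-15 + g))
D = -333236 (D = -308 + (2*(-17)*(-15 - 17))*(-306) = -308 + (2*(-17)*(-32))*(-306) = -308 + 1088*(-306) = -308 - 332928 = -333236)
100256/320091 + 167169/D = 100256/320091 + 167169/(-333236) = 100256*(1/320091) + 167169*(-1/333236) = 100256/320091 - 167169/333236 = -20100383963/106665844476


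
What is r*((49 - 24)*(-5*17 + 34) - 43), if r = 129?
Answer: -170022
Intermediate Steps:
r*((49 - 24)*(-5*17 + 34) - 43) = 129*((49 - 24)*(-5*17 + 34) - 43) = 129*(25*(-85 + 34) - 43) = 129*(25*(-51) - 43) = 129*(-1275 - 43) = 129*(-1318) = -170022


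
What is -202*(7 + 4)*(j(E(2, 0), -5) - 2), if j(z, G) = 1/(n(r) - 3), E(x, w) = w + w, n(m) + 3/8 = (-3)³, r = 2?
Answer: 1097668/243 ≈ 4517.1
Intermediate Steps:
n(m) = -219/8 (n(m) = -3/8 + (-3)³ = -3/8 - 27 = -219/8)
E(x, w) = 2*w
j(z, G) = -8/243 (j(z, G) = 1/(-219/8 - 3) = 1/(-243/8) = -8/243)
-202*(7 + 4)*(j(E(2, 0), -5) - 2) = -202*(7 + 4)*(-8/243 - 2) = -2222*(-494)/243 = -202*(-5434/243) = 1097668/243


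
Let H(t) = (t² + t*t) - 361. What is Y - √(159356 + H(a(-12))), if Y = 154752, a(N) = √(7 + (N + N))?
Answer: 154752 - √158961 ≈ 1.5435e+5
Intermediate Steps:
a(N) = √(7 + 2*N)
H(t) = -361 + 2*t² (H(t) = (t² + t²) - 361 = 2*t² - 361 = -361 + 2*t²)
Y - √(159356 + H(a(-12))) = 154752 - √(159356 + (-361 + 2*(√(7 + 2*(-12)))²)) = 154752 - √(159356 + (-361 + 2*(√(7 - 24))²)) = 154752 - √(159356 + (-361 + 2*(√(-17))²)) = 154752 - √(159356 + (-361 + 2*(I*√17)²)) = 154752 - √(159356 + (-361 + 2*(-17))) = 154752 - √(159356 + (-361 - 34)) = 154752 - √(159356 - 395) = 154752 - √158961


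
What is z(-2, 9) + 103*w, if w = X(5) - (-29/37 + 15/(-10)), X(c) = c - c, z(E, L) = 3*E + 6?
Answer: 17407/74 ≈ 235.23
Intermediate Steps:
z(E, L) = 6 + 3*E
X(c) = 0
w = 169/74 (w = 0 - (-29/37 + 15/(-10)) = 0 - (-29*1/37 + 15*(-⅒)) = 0 - (-29/37 - 3/2) = 0 - 1*(-169/74) = 0 + 169/74 = 169/74 ≈ 2.2838)
z(-2, 9) + 103*w = (6 + 3*(-2)) + 103*(169/74) = (6 - 6) + 17407/74 = 0 + 17407/74 = 17407/74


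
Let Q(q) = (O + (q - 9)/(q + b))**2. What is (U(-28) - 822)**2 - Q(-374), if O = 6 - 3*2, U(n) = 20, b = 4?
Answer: 88054480911/136900 ≈ 6.4320e+5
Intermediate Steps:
O = 0 (O = 6 - 6 = 0)
Q(q) = (-9 + q)**2/(4 + q)**2 (Q(q) = (0 + (q - 9)/(q + 4))**2 = (0 + (-9 + q)/(4 + q))**2 = ((-9 + q)/(4 + q))**2 = (-9 + q)**2/(4 + q)**2)
(U(-28) - 822)**2 - Q(-374) = (20 - 822)**2 - (-9 - 374)**2/(4 - 374)**2 = (-802)**2 - (-383)**2/(-370)**2 = 643204 - 146689/136900 = 88054480911/136900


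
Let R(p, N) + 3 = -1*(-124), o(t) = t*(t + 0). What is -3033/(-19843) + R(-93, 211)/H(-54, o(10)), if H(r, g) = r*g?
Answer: 13977197/107152200 ≈ 0.13044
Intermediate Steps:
o(t) = t**2 (o(t) = t*t = t**2)
H(r, g) = g*r
R(p, N) = 121 (R(p, N) = -3 - 1*(-124) = -3 + 124 = 121)
-3033/(-19843) + R(-93, 211)/H(-54, o(10)) = -3033/(-19843) + 121/((10**2*(-54))) = -3033*(-1/19843) + 121/((100*(-54))) = 3033/19843 + 121/(-5400) = 3033/19843 + 121*(-1/5400) = 3033/19843 - 121/5400 = 13977197/107152200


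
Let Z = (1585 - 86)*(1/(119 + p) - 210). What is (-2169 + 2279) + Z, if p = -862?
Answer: -233808739/743 ≈ -3.1468e+5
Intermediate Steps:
Z = -233890469/743 (Z = (1585 - 86)*(1/(119 - 862) - 210) = 1499*(1/(-743) - 210) = 1499*(-1/743 - 210) = 1499*(-156031/743) = -233890469/743 ≈ -3.1479e+5)
(-2169 + 2279) + Z = (-2169 + 2279) - 233890469/743 = 110 - 233890469/743 = -233808739/743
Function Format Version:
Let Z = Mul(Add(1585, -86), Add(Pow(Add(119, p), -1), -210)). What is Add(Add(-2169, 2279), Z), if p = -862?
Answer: Rational(-233808739, 743) ≈ -3.1468e+5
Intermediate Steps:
Z = Rational(-233890469, 743) (Z = Mul(Add(1585, -86), Add(Pow(Add(119, -862), -1), -210)) = Mul(1499, Add(Pow(-743, -1), -210)) = Mul(1499, Add(Rational(-1, 743), -210)) = Mul(1499, Rational(-156031, 743)) = Rational(-233890469, 743) ≈ -3.1479e+5)
Add(Add(-2169, 2279), Z) = Add(Add(-2169, 2279), Rational(-233890469, 743)) = Add(110, Rational(-233890469, 743)) = Rational(-233808739, 743)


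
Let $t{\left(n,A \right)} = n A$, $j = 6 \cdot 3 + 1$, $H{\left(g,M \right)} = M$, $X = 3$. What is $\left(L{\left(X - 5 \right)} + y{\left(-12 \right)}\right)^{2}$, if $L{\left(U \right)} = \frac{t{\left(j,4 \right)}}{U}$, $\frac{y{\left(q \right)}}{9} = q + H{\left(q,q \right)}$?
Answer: $64516$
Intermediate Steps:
$j = 19$ ($j = 18 + 1 = 19$)
$t{\left(n,A \right)} = A n$
$y{\left(q \right)} = 18 q$ ($y{\left(q \right)} = 9 \left(q + q\right) = 9 \cdot 2 q = 18 q$)
$L{\left(U \right)} = \frac{76}{U}$ ($L{\left(U \right)} = \frac{4 \cdot 19}{U} = \frac{76}{U}$)
$\left(L{\left(X - 5 \right)} + y{\left(-12 \right)}\right)^{2} = \left(\frac{76}{3 - 5} + 18 \left(-12\right)\right)^{2} = \left(\frac{76}{-2} - 216\right)^{2} = \left(76 \left(- \frac{1}{2}\right) - 216\right)^{2} = \left(-38 - 216\right)^{2} = \left(-254\right)^{2} = 64516$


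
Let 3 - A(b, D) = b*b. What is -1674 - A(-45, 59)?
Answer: 348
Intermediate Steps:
A(b, D) = 3 - b² (A(b, D) = 3 - b*b = 3 - b²)
-1674 - A(-45, 59) = -1674 - (3 - 1*(-45)²) = -1674 - (3 - 1*2025) = -1674 - (3 - 2025) = -1674 - 1*(-2022) = -1674 + 2022 = 348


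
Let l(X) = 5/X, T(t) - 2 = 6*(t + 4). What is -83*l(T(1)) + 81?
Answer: 2177/32 ≈ 68.031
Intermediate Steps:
T(t) = 26 + 6*t (T(t) = 2 + 6*(t + 4) = 2 + 6*(4 + t) = 2 + (24 + 6*t) = 26 + 6*t)
-83*l(T(1)) + 81 = -415/(26 + 6*1) + 81 = -415/(26 + 6) + 81 = -415/32 + 81 = 2177/32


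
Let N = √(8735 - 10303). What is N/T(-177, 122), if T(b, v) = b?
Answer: -28*I*√2/177 ≈ -0.22372*I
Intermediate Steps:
N = 28*I*√2 (N = √(-1568) = 28*I*√2 ≈ 39.598*I)
N/T(-177, 122) = (28*I*√2)/(-177) = (28*I*√2)*(-1/177) = -28*I*√2/177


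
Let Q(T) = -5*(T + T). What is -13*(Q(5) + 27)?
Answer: 299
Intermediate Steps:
Q(T) = -10*T
-13*(Q(5) + 27) = -13*(-10*5 + 27) = -13*(-50 + 27) = -13*(-23) = 299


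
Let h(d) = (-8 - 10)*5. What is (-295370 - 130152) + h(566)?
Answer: -425612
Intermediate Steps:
h(d) = -90 (h(d) = -18*5 = -90)
(-295370 - 130152) + h(566) = (-295370 - 130152) - 90 = -425522 - 90 = -425612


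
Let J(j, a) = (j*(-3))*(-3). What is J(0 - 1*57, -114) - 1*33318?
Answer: -33831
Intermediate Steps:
J(j, a) = 9*j (J(j, a) = -3*j*(-3) = 9*j)
J(0 - 1*57, -114) - 1*33318 = 9*(0 - 1*57) - 1*33318 = 9*(0 - 57) - 33318 = 9*(-57) - 33318 = -513 - 33318 = -33831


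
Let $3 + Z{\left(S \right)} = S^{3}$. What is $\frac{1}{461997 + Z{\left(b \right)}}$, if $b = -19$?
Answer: $\frac{1}{455135} \approx 2.1972 \cdot 10^{-6}$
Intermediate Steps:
$Z{\left(S \right)} = -3 + S^{3}$
$\frac{1}{461997 + Z{\left(b \right)}} = \frac{1}{461997 + \left(-3 + \left(-19\right)^{3}\right)} = \frac{1}{461997 - 6862} = \frac{1}{455135}$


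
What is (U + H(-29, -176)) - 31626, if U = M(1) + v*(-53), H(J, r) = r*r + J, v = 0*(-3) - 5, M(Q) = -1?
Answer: -415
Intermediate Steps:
v = -5 (v = 0 - 5 = -5)
H(J, r) = J + r² (H(J, r) = r² + J = J + r²)
U = 264 (U = -1 - 5*(-53) = -1 + 265 = 264)
(U + H(-29, -176)) - 31626 = (264 + (-29 + (-176)²)) - 31626 = (264 + (-29 + 30976)) - 31626 = (264 + 30947) - 31626 = 31211 - 31626 = -415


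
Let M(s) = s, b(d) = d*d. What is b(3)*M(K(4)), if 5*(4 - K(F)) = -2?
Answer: 198/5 ≈ 39.600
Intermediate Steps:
b(d) = d²
K(F) = 22/5 (K(F) = 4 - ⅕*(-2) = 4 + ⅖ = 22/5)
b(3)*M(K(4)) = 3²*(22/5) = 9*(22/5) = 198/5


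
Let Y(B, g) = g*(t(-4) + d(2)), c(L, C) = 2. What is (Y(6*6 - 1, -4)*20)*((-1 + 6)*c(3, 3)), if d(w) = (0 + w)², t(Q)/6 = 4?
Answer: -22400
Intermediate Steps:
t(Q) = 24 (t(Q) = 6*4 = 24)
d(w) = w²
Y(B, g) = 28*g (Y(B, g) = g*(24 + 2²) = g*(24 + 4) = g*28 = 28*g)
(Y(6*6 - 1, -4)*20)*((-1 + 6)*c(3, 3)) = ((28*(-4))*20)*((-1 + 6)*2) = (-112*20)*(5*2) = -2240*10 = -22400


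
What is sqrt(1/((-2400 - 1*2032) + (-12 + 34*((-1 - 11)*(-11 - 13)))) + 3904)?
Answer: sqrt(27914678841)/2674 ≈ 62.482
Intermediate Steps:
sqrt(1/((-2400 - 1*2032) + (-12 + 34*((-1 - 11)*(-11 - 13)))) + 3904) = sqrt(1/((-2400 - 2032) + (-12 + 34*(-12*(-24)))) + 3904) = sqrt(1/(-4432 + (-12 + 34*288)) + 3904) = sqrt(1/(-4432 + (-12 + 9792)) + 3904) = sqrt(1/(-4432 + 9780) + 3904) = sqrt(1/5348 + 3904) = sqrt(20878593/5348) = sqrt(27914678841)/2674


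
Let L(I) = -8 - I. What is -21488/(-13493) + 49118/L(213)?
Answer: -658000326/2981953 ≈ -220.66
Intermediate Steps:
-21488/(-13493) + 49118/L(213) = -21488/(-13493) + 49118/(-8 - 1*213) = -21488*(-1/13493) + 49118/(-8 - 213) = 21488/13493 + 49118/(-221) = 21488/13493 + 49118*(-1/221) = 21488/13493 - 49118/221 = -658000326/2981953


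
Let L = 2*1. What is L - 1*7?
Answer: -5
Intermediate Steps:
L = 2
L - 1*7 = 2 - 1*7 = 2 - 7 = -5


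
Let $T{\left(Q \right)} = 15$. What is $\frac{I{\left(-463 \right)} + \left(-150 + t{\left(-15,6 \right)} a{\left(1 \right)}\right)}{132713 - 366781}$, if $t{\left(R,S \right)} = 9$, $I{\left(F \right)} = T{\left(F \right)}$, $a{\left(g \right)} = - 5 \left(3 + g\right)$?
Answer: $\frac{315}{234068} \approx 0.0013458$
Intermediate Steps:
$a{\left(g \right)} = -15 - 5 g$
$I{\left(F \right)} = 15$
$\frac{I{\left(-463 \right)} + \left(-150 + t{\left(-15,6 \right)} a{\left(1 \right)}\right)}{132713 - 366781} = \frac{15 + \left(-150 + 9 \left(-15 - 5\right)\right)}{132713 - 366781} = \frac{15 + \left(-150 + 9 \left(-15 - 5\right)\right)}{-234068} = \left(15 + \left(-150 + 9 \left(-20\right)\right)\right) \left(- \frac{1}{234068}\right) = \left(15 - 330\right) \left(- \frac{1}{234068}\right) = \left(-315\right) \left(- \frac{1}{234068}\right) = \frac{315}{234068}$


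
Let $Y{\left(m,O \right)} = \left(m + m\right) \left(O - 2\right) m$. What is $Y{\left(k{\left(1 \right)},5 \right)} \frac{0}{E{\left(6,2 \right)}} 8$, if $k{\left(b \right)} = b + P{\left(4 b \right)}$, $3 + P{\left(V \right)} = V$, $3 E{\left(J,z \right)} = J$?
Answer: $0$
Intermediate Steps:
$E{\left(J,z \right)} = \frac{J}{3}$
$P{\left(V \right)} = -3 + V$
$k{\left(b \right)} = -3 + 5 b$ ($k{\left(b \right)} = b + \left(-3 + 4 b\right) = -3 + 5 b$)
$Y{\left(m,O \right)} = 2 m^{2} \left(-2 + O\right)$ ($Y{\left(m,O \right)} = 2 m \left(-2 + O\right) m = 2 m^{2} \left(-2 + O\right)$)
$Y{\left(k{\left(1 \right)},5 \right)} \frac{0}{E{\left(6,2 \right)}} 8 = 2 \left(-3 + 5 \cdot 1\right)^{2} \left(-2 + 5\right) \frac{0}{\frac{1}{3} \cdot 6} \cdot 8 = 2 \left(-3 + 5\right)^{2} \cdot 3 \cdot \frac{0}{2} \cdot 8 = 2 \cdot 2^{2} \cdot 3 \cdot 0 \cdot \frac{1}{2} \cdot 8 = 2 \cdot 4 \cdot 3 \cdot 0 \cdot 8 = 24 \cdot 0 \cdot 8 = 0 \cdot 8 = 0$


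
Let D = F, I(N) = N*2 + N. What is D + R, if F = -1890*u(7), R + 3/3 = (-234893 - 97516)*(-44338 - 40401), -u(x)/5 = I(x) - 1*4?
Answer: 28168166900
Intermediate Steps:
I(N) = 3*N (I(N) = 2*N + N = 3*N)
u(x) = 20 - 15*x (u(x) = -5*(3*x - 1*4) = -5*(3*x - 4) = -5*(-4 + 3*x) = 20 - 15*x)
R = 28168006250 (R = -1 + (-234893 - 97516)*(-44338 - 40401) = -1 - 332409*(-84739) = -1 + 28168006251 = 28168006250)
F = 160650 (F = -1890*(20 - 15*7) = -1890*(20 - 105) = -1890*(-85) = 160650)
D = 160650
D + R = 160650 + 28168006250 = 28168166900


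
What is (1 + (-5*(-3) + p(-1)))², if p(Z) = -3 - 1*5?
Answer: 64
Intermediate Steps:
p(Z) = -8 (p(Z) = -3 - 5 = -8)
(1 + (-5*(-3) + p(-1)))² = (1 + (-5*(-3) - 8))² = (1 + (15 - 8))² = (1 + 7)² = 8² = 64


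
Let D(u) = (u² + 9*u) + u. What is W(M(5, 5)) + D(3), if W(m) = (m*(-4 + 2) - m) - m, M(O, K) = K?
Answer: 19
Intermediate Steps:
W(m) = -4*m (W(m) = (m*(-2) - m) - m = (-2*m - m) - m = -3*m - m = -4*m)
D(u) = u² + 10*u
W(M(5, 5)) + D(3) = -4*5 + 3*(10 + 3) = -20 + 3*13 = -20 + 39 = 19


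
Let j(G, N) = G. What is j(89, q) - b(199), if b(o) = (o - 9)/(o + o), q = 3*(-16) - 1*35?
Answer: 17616/199 ≈ 88.523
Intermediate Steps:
q = -83 (q = -48 - 35 = -83)
b(o) = (-9 + o)/(2*o) (b(o) = (-9 + o)/((2*o)) = (-9 + o)*(1/(2*o)) = (-9 + o)/(2*o))
j(89, q) - b(199) = 89 - (-9 + 199)/(2*199) = 89 - 190/(2*199) = 89 - 1*95/199 = 89 - 95/199 = 17616/199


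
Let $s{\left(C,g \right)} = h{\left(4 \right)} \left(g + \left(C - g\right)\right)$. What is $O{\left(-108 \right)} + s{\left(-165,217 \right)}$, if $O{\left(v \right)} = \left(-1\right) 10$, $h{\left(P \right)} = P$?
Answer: $-670$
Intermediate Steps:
$O{\left(v \right)} = -10$
$s{\left(C,g \right)} = 4 C$ ($s{\left(C,g \right)} = 4 \left(g + \left(C - g\right)\right) = 4 C$)
$O{\left(-108 \right)} + s{\left(-165,217 \right)} = -10 + 4 \left(-165\right) = -10 - 660 = -670$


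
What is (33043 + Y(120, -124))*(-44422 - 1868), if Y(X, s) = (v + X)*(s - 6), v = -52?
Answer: -1120356870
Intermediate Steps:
Y(X, s) = (-52 + X)*(-6 + s) (Y(X, s) = (-52 + X)*(s - 6) = (-52 + X)*(-6 + s))
(33043 + Y(120, -124))*(-44422 - 1868) = (33043 + (312 - 52*(-124) - 6*120 + 120*(-124)))*(-44422 - 1868) = (33043 + (312 + 6448 - 720 - 14880))*(-46290) = (33043 - 8840)*(-46290) = 24203*(-46290) = -1120356870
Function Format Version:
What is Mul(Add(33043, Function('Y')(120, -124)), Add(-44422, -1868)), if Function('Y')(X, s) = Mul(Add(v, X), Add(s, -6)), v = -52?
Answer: -1120356870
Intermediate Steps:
Function('Y')(X, s) = Mul(Add(-52, X), Add(-6, s)) (Function('Y')(X, s) = Mul(Add(-52, X), Add(s, -6)) = Mul(Add(-52, X), Add(-6, s)))
Mul(Add(33043, Function('Y')(120, -124)), Add(-44422, -1868)) = Mul(Add(33043, Add(312, Mul(-52, -124), Mul(-6, 120), Mul(120, -124))), Add(-44422, -1868)) = Mul(Add(33043, Add(312, 6448, -720, -14880)), -46290) = Mul(Add(33043, -8840), -46290) = Mul(24203, -46290) = -1120356870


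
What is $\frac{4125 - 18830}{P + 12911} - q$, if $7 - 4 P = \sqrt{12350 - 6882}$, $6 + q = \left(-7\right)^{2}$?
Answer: $- \frac{117754386139}{2667820333} - \frac{117640 \sqrt{1367}}{2667820333} \approx -44.14$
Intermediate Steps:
$q = 43$ ($q = -6 + \left(-7\right)^{2} = -6 + 49 = 43$)
$P = \frac{7}{4} - \frac{\sqrt{1367}}{2}$ ($P = \frac{7}{4} - \frac{\sqrt{12350 - 6882}}{4} = \frac{7}{4} - \frac{\sqrt{5468}}{4} = \frac{7}{4} - \frac{2 \sqrt{1367}}{4} = \frac{7}{4} - \frac{\sqrt{1367}}{2} \approx -16.736$)
$\frac{4125 - 18830}{P + 12911} - q = \frac{4125 - 18830}{\left(\frac{7}{4} - \frac{\sqrt{1367}}{2}\right) + 12911} - 43 = - \frac{14705}{\frac{51651}{4} - \frac{\sqrt{1367}}{2}} - 43 = -43 - \frac{14705}{\frac{51651}{4} - \frac{\sqrt{1367}}{2}}$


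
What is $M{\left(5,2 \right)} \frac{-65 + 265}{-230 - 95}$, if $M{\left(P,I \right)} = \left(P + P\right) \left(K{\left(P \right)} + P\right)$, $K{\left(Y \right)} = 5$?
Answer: $- \frac{800}{13} \approx -61.538$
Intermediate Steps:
$M{\left(P,I \right)} = 2 P \left(5 + P\right)$ ($M{\left(P,I \right)} = \left(P + P\right) \left(5 + P\right) = 2 P \left(5 + P\right)$)
$M{\left(5,2 \right)} \frac{-65 + 265}{-230 - 95} = 2 \cdot 5 \left(5 + 5\right) \frac{-65 + 265}{-230 - 95} = 2 \cdot 5 \cdot 10 \frac{200}{-325} = 100 \cdot 200 \left(- \frac{1}{325}\right) = 100 \left(- \frac{8}{13}\right) = - \frac{800}{13}$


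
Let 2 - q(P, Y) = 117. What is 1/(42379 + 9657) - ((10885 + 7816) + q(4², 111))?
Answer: -967141095/52036 ≈ -18586.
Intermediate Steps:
q(P, Y) = -115 (q(P, Y) = 2 - 1*117 = 2 - 117 = -115)
1/(42379 + 9657) - ((10885 + 7816) + q(4², 111)) = 1/(42379 + 9657) - ((10885 + 7816) - 115) = 1/52036 - (18701 - 115) = 1/52036 - 1*18586 = 1/52036 - 18586 = -967141095/52036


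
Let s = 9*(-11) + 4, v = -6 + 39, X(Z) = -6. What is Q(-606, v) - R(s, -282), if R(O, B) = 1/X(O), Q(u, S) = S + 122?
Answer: 931/6 ≈ 155.17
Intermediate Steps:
v = 33
Q(u, S) = 122 + S
s = -95 (s = -99 + 4 = -95)
R(O, B) = -1/6 (R(O, B) = 1/(-6) = -1/6)
Q(-606, v) - R(s, -282) = (122 + 33) - 1*(-1/6) = 155 + 1/6 = 931/6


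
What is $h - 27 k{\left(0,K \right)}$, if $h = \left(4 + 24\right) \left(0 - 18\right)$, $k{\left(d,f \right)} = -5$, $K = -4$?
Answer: $-369$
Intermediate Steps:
$h = -504$ ($h = 28 \left(-18\right) = -504$)
$h - 27 k{\left(0,K \right)} = -504 - -135 = -504 + 135 = -369$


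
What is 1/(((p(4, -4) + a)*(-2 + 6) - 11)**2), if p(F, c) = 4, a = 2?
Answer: 1/169 ≈ 0.0059172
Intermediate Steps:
1/(((p(4, -4) + a)*(-2 + 6) - 11)**2) = 1/(((4 + 2)*(-2 + 6) - 11)**2) = 1/((6*4 - 11)**2) = 1/((24 - 11)**2) = 1/(13**2) = 1/169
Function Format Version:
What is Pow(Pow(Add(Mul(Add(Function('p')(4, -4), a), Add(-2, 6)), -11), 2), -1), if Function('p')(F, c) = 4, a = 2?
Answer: Rational(1, 169) ≈ 0.0059172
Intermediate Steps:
Pow(Pow(Add(Mul(Add(Function('p')(4, -4), a), Add(-2, 6)), -11), 2), -1) = Pow(Pow(Add(Mul(Add(4, 2), Add(-2, 6)), -11), 2), -1) = Pow(Pow(Add(Mul(6, 4), -11), 2), -1) = Pow(Pow(Add(24, -11), 2), -1) = Pow(Pow(13, 2), -1) = Pow(169, -1) = Rational(1, 169)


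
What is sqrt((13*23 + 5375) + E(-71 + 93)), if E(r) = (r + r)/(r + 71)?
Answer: sqrt(49078518)/93 ≈ 75.329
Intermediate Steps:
E(r) = 2*r/(71 + r) (E(r) = (2*r)/(71 + r) = 2*r/(71 + r))
sqrt((13*23 + 5375) + E(-71 + 93)) = sqrt((13*23 + 5375) + 2*(-71 + 93)/(71 + (-71 + 93))) = sqrt((299 + 5375) + 2*22/(71 + 22)) = sqrt(5674 + 2*22/93) = sqrt(5674 + 2*22*(1/93)) = sqrt(5674 + 44/93) = sqrt(527726/93) = sqrt(49078518)/93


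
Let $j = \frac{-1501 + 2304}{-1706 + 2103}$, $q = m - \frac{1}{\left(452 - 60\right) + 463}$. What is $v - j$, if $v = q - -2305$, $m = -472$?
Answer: $\frac{621497393}{339435} \approx 1831.0$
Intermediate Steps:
$q = - \frac{403561}{855}$ ($q = -472 - \frac{1}{\left(452 - 60\right) + 463} = -472 - \frac{1}{392 + 463} = -472 - \frac{1}{855} = - \frac{403561}{855} \approx -472.0$)
$j = \frac{803}{397} \approx 2.0227$
$v = \frac{1567214}{855}$ ($v = - \frac{403561}{855} - -2305 = - \frac{403561}{855} + 2305 = \frac{1567214}{855} \approx 1833.0$)
$v - j = \frac{1567214}{855} - \frac{803}{397} = \frac{621497393}{339435}$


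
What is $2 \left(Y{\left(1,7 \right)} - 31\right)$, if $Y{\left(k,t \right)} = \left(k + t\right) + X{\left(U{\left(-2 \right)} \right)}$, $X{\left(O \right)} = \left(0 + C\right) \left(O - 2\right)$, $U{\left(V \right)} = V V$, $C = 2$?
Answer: $-38$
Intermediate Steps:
$U{\left(V \right)} = V^{2}$
$X{\left(O \right)} = -4 + 2 O$ ($X{\left(O \right)} = \left(0 + 2\right) \left(O - 2\right) = 2 \left(-2 + O\right) = -4 + 2 O$)
$Y{\left(k,t \right)} = 4 + k + t$ ($Y{\left(k,t \right)} = \left(k + t\right) - \left(4 - 2 \left(-2\right)^{2}\right) = \left(k + t\right) + \left(-4 + 2 \cdot 4\right) = \left(k + t\right) + \left(-4 + 8\right) = \left(k + t\right) + 4 = 4 + k + t$)
$2 \left(Y{\left(1,7 \right)} - 31\right) = 2 \left(\left(4 + 1 + 7\right) - 31\right) = 2 \left(12 - 31\right) = 2 \left(-19\right) = -38$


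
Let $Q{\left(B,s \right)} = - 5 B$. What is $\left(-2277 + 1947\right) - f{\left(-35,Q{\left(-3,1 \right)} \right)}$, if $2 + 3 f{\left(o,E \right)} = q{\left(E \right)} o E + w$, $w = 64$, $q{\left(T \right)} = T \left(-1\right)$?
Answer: $- \frac{8927}{3} \approx -2975.7$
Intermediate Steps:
$q{\left(T \right)} = - T$
$f{\left(o,E \right)} = \frac{62}{3} - \frac{o E^{2}}{3}$ ($f{\left(o,E \right)} = - \frac{2}{3} + \frac{- E o E + 64}{3} = - \frac{2}{3} + \frac{- o E^{2} + 64}{3} = - \frac{2}{3} + \frac{64 - o E^{2}}{3} = - \frac{2}{3} - \left(- \frac{64}{3} + \frac{o E^{2}}{3}\right) = \frac{62}{3} - \frac{o E^{2}}{3}$)
$\left(-2277 + 1947\right) - f{\left(-35,Q{\left(-3,1 \right)} \right)} = \left(-2277 + 1947\right) - \left(\frac{62}{3} - - \frac{35 \left(\left(-5\right) \left(-3\right)\right)^{2}}{3}\right) = -330 - \left(\frac{62}{3} - - \frac{35 \cdot 15^{2}}{3}\right) = -330 - \left(\frac{62}{3} - \left(- \frac{35}{3}\right) 225\right) = -330 - \left(\frac{62}{3} + 2625\right) = -330 - \frac{7937}{3} = - \frac{8927}{3}$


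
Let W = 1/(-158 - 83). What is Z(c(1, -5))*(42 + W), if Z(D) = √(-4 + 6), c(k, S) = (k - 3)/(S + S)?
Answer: 10121*√2/241 ≈ 59.391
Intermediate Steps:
c(k, S) = (-3 + k)/(2*S) (c(k, S) = (-3 + k)/((2*S)) = (-3 + k)*(1/(2*S)) = (-3 + k)/(2*S))
Z(D) = √2
W = -1/241 (W = 1/(-241) = -1/241 ≈ -0.0041494)
Z(c(1, -5))*(42 + W) = √2*(42 - 1/241) = √2*(10121/241) = 10121*√2/241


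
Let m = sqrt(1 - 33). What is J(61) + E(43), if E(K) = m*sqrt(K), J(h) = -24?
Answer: -24 + 4*I*sqrt(86) ≈ -24.0 + 37.094*I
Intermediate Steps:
m = 4*I*sqrt(2) (m = sqrt(-32) = 4*I*sqrt(2) ≈ 5.6569*I)
E(K) = 4*I*sqrt(2)*sqrt(K) (E(K) = (4*I*sqrt(2))*sqrt(K) = 4*I*sqrt(2)*sqrt(K))
J(61) + E(43) = -24 + 4*I*sqrt(2)*sqrt(43) = -24 + 4*I*sqrt(86)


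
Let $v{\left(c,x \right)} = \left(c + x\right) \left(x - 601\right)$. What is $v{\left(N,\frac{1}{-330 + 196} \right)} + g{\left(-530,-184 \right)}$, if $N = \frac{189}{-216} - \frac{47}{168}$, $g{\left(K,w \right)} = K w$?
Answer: $\frac{3527222975}{35912} \approx 98219.0$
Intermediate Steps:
$N = - \frac{97}{84}$ ($N = 189 \left(- \frac{1}{216}\right) - \frac{47}{168} = - \frac{7}{8} - \frac{47}{168} = - \frac{97}{84} \approx -1.1548$)
$v{\left(c,x \right)} = \left(-601 + x\right) \left(c + x\right)$ ($v{\left(c,x \right)} = \left(c + x\right) \left(-601 + x\right) = \left(-601 + x\right) \left(c + x\right)$)
$v{\left(N,\frac{1}{-330 + 196} \right)} + g{\left(-530,-184 \right)} = \left(\left(\frac{1}{-330 + 196}\right)^{2} - - \frac{58297}{84} - \frac{601}{-330 + 196} - \frac{97}{84 \left(-330 + 196\right)}\right) - -97520 = \left(\left(\frac{1}{-134}\right)^{2} + \frac{58297}{84} - \frac{601}{-134} - \frac{97}{84 \left(-134\right)}\right) + 97520 = \left(\left(- \frac{1}{134}\right)^{2} + \frac{58297}{84} - - \frac{601}{134} - - \frac{97}{11256}\right) + 97520 = \left(\frac{1}{17956} + \frac{58297}{84} + \frac{601}{134} + \frac{97}{11256}\right) + 97520 = \frac{25084735}{35912} + 97520 = \frac{3527222975}{35912}$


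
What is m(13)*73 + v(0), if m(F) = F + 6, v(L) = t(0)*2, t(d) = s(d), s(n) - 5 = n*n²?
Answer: 1397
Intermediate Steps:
s(n) = 5 + n³ (s(n) = 5 + n*n² = 5 + n³)
t(d) = 5 + d³
v(L) = 10 (v(L) = (5 + 0³)*2 = (5 + 0)*2 = 5*2 = 10)
m(F) = 6 + F
m(13)*73 + v(0) = (6 + 13)*73 + 10 = 19*73 + 10 = 1387 + 10 = 1397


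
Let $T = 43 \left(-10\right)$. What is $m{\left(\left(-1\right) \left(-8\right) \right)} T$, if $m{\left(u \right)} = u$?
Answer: $-3440$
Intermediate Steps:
$T = -430$
$m{\left(\left(-1\right) \left(-8\right) \right)} T = \left(-1\right) \left(-8\right) \left(-430\right) = 8 \left(-430\right) = -3440$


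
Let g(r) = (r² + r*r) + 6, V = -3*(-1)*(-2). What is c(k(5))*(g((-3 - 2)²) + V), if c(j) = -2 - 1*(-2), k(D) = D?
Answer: 0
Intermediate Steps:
V = -6 (V = 3*(-2) = -6)
c(j) = 0 (c(j) = -2 + 2 = 0)
g(r) = 6 + 2*r² (g(r) = (r² + r²) + 6 = 2*r² + 6 = 6 + 2*r²)
c(k(5))*(g((-3 - 2)²) + V) = 0*((6 + 2*((-3 - 2)²)²) - 6) = 0*((6 + 2*((-5)²)²) - 6) = 0*((6 + 2*25²) - 6) = 0*((6 + 2*625) - 6) = 0*((6 + 1250) - 6) = 0*(1256 - 6) = 0*1250 = 0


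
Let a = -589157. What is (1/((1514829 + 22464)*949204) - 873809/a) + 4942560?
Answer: 4249123283565838985747945/859700642683077204 ≈ 4.9426e+6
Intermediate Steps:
(1/((1514829 + 22464)*949204) - 873809/a) + 4942560 = (1/((1514829 + 22464)*949204) - 873809/(-589157)) + 4942560 = ((1/949204)/1537293 - 873809*(-1/589157)) + 4942560 = ((1/1537293)*(1/949204) + 873809/589157) + 4942560 = (1/1459204664772 + 873809/589157) + 4942560 = 1275066168920345705/859700642683077204 + 4942560 = 4249123283565838985747945/859700642683077204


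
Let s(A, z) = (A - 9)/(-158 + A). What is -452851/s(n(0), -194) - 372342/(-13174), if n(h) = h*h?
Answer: -471301191307/59283 ≈ -7.9500e+6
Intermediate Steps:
n(h) = h**2
s(A, z) = (-9 + A)/(-158 + A)
-452851/s(n(0), -194) - 372342/(-13174) = -452851*(-158 + 0**2)/(-9 + 0**2) - 372342/(-13174) = -452851*(-158 + 0)/(-9 + 0) - 372342*(-1/13174) = -452851/(-9/(-158)) + 186171/6587 = -452851/((-1/158*(-9))) + 186171/6587 = -452851/9/158 + 186171/6587 = -452851*158/9 + 186171/6587 = -71550458/9 + 186171/6587 = -471301191307/59283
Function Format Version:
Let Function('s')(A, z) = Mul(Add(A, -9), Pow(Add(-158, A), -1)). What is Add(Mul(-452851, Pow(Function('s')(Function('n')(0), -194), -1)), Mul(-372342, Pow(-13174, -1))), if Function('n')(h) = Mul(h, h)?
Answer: Rational(-471301191307, 59283) ≈ -7.9500e+6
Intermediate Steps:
Function('n')(h) = Pow(h, 2)
Function('s')(A, z) = Mul(Pow(Add(-158, A), -1), Add(-9, A)) (Function('s')(A, z) = Mul(Add(-9, A), Pow(Add(-158, A), -1)) = Mul(Pow(Add(-158, A), -1), Add(-9, A)))
Add(Mul(-452851, Pow(Function('s')(Function('n')(0), -194), -1)), Mul(-372342, Pow(-13174, -1))) = Add(Mul(-452851, Pow(Mul(Pow(Add(-158, Pow(0, 2)), -1), Add(-9, Pow(0, 2))), -1)), Mul(-372342, Pow(-13174, -1))) = Add(Mul(-452851, Pow(Mul(Pow(Add(-158, 0), -1), Add(-9, 0)), -1)), Mul(-372342, Rational(-1, 13174))) = Add(Mul(-452851, Pow(Mul(Pow(-158, -1), -9), -1)), Rational(186171, 6587)) = Add(Mul(-452851, Pow(Mul(Rational(-1, 158), -9), -1)), Rational(186171, 6587)) = Add(Mul(-452851, Pow(Rational(9, 158), -1)), Rational(186171, 6587)) = Add(Mul(-452851, Rational(158, 9)), Rational(186171, 6587)) = Add(Rational(-71550458, 9), Rational(186171, 6587)) = Rational(-471301191307, 59283)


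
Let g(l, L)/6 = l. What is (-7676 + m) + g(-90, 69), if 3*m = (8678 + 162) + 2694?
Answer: -13114/3 ≈ -4371.3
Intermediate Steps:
g(l, L) = 6*l
m = 11534/3 (m = ((8678 + 162) + 2694)/3 = (8840 + 2694)/3 = (⅓)*11534 = 11534/3 ≈ 3844.7)
(-7676 + m) + g(-90, 69) = (-7676 + 11534/3) + 6*(-90) = -11494/3 - 540 = -13114/3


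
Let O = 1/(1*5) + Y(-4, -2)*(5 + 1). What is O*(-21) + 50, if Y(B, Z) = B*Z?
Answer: -4811/5 ≈ -962.20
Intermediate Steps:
O = 241/5 (O = 1/(1*5) + (-4*(-2))*(5 + 1) = 1/5 + 8*6 = 1/5 + 48 = 241/5 ≈ 48.200)
O*(-21) + 50 = (241/5)*(-21) + 50 = -5061/5 + 50 = -4811/5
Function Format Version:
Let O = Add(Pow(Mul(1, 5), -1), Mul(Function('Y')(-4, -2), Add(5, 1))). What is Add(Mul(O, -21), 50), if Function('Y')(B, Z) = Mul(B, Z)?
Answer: Rational(-4811, 5) ≈ -962.20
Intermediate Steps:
O = Rational(241, 5) (O = Add(Pow(Mul(1, 5), -1), Mul(Mul(-4, -2), Add(5, 1))) = Add(Pow(5, -1), Mul(8, 6)) = Add(Rational(1, 5), 48) = Rational(241, 5) ≈ 48.200)
Add(Mul(O, -21), 50) = Add(Mul(Rational(241, 5), -21), 50) = Add(Rational(-5061, 5), 50) = Rational(-4811, 5)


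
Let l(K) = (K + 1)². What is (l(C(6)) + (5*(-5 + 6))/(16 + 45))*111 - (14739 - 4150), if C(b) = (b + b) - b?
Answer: -313595/61 ≈ -5140.9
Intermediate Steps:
C(b) = b (C(b) = 2*b - b = b)
l(K) = (1 + K)²
(l(C(6)) + (5*(-5 + 6))/(16 + 45))*111 - (14739 - 4150) = ((1 + 6)² + (5*(-5 + 6))/(16 + 45))*111 - (14739 - 4150) = (7² + (5*1)/61)*111 - 1*10589 = (49 + 5*(1/61))*111 - 10589 = (49 + 5/61)*111 - 10589 = (2994/61)*111 - 10589 = 332334/61 - 10589 = -313595/61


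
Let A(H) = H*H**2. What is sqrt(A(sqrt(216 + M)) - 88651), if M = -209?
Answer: sqrt(-88651 + 7*sqrt(7)) ≈ 297.71*I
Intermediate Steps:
A(H) = H**3
sqrt(A(sqrt(216 + M)) - 88651) = sqrt((sqrt(216 - 209))**3 - 88651) = sqrt((sqrt(7))**3 - 88651) = sqrt(7*sqrt(7) - 88651) = sqrt(-88651 + 7*sqrt(7))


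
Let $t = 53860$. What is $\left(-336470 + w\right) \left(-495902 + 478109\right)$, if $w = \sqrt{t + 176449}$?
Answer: $5986810710 - 17793 \sqrt{230309} \approx 5.9783 \cdot 10^{9}$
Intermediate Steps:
$w = \sqrt{230309}$ ($w = \sqrt{53860 + 176449} = \sqrt{230309} \approx 479.91$)
$\left(-336470 + w\right) \left(-495902 + 478109\right) = \left(-336470 + \sqrt{230309}\right) \left(-495902 + 478109\right) = \left(-336470 + \sqrt{230309}\right) \left(-17793\right) = 5986810710 - 17793 \sqrt{230309}$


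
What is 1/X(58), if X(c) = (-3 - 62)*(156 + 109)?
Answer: -1/17225 ≈ -5.8055e-5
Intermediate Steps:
X(c) = -17225 (X(c) = -65*265 = -17225)
1/X(58) = 1/(-17225) = -1/17225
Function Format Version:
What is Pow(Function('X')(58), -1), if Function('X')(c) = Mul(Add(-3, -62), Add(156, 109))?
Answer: Rational(-1, 17225) ≈ -5.8055e-5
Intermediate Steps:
Function('X')(c) = -17225 (Function('X')(c) = Mul(-65, 265) = -17225)
Pow(Function('X')(58), -1) = Pow(-17225, -1) = Rational(-1, 17225)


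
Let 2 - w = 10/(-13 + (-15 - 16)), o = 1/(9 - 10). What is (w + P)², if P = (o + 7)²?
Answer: 707281/484 ≈ 1461.3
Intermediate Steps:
o = -1 (o = 1/(-1) = -1)
w = 49/22 (w = 2 - 10/(-13 + (-15 - 16)) = 2 - 10/(-13 - 31) = 2 - 10/(-44) = 2 - 10*(-1)/44 = 2 - 1*(-5/22) = 2 + 5/22 = 49/22 ≈ 2.2273)
P = 36 (P = (-1 + 7)² = 6² = 36)
(w + P)² = (49/22 + 36)² = (841/22)² = 707281/484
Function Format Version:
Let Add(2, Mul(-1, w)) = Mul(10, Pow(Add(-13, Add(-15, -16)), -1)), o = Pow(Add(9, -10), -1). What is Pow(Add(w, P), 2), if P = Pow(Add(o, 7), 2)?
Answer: Rational(707281, 484) ≈ 1461.3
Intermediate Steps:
o = -1 (o = Pow(-1, -1) = -1)
w = Rational(49, 22) (w = Add(2, Mul(-1, Mul(10, Pow(Add(-13, Add(-15, -16)), -1)))) = Add(2, Mul(-1, Mul(10, Pow(Add(-13, -31), -1)))) = Add(2, Mul(-1, Mul(10, Pow(-44, -1)))) = Add(2, Mul(-1, Mul(10, Rational(-1, 44)))) = Add(2, Mul(-1, Rational(-5, 22))) = Add(2, Rational(5, 22)) = Rational(49, 22) ≈ 2.2273)
P = 36 (P = Pow(Add(-1, 7), 2) = Pow(6, 2) = 36)
Pow(Add(w, P), 2) = Pow(Add(Rational(49, 22), 36), 2) = Pow(Rational(841, 22), 2) = Rational(707281, 484)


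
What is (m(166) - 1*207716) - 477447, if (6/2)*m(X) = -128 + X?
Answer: -2055451/3 ≈ -6.8515e+5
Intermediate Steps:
m(X) = -128/3 + X/3 (m(X) = (-128 + X)/3 = -128/3 + X/3)
(m(166) - 1*207716) - 477447 = ((-128/3 + (⅓)*166) - 1*207716) - 477447 = ((-128/3 + 166/3) - 207716) - 477447 = (38/3 - 207716) - 477447 = -623110/3 - 477447 = -2055451/3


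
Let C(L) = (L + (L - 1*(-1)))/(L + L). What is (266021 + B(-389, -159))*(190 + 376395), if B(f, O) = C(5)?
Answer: 200359865057/2 ≈ 1.0018e+11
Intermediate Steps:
C(L) = (1 + 2*L)/(2*L) (C(L) = (L + (L + 1))/((2*L)) = (L + (1 + L))*(1/(2*L)) = (1 + 2*L)*(1/(2*L)) = (1 + 2*L)/(2*L))
B(f, O) = 11/10 (B(f, O) = (½ + 5)/5 = (⅕)*(11/2) = 11/10)
(266021 + B(-389, -159))*(190 + 376395) = (266021 + 11/10)*(190 + 376395) = (2660221/10)*376585 = 200359865057/2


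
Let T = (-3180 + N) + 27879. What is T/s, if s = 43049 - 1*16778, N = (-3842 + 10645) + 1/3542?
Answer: 111580085/93051882 ≈ 1.1991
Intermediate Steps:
N = 24096227/3542 (N = 6803 + 1/3542 = 24096227/3542 ≈ 6803.0)
s = 26271 (s = 43049 - 16778 = 26271)
T = 111580085/3542 (T = (-3180 + 24096227/3542) + 27879 = 12832667/3542 + 27879 = 111580085/3542 ≈ 31502.)
T/s = (111580085/3542)/26271 = (111580085/3542)*(1/26271) = 111580085/93051882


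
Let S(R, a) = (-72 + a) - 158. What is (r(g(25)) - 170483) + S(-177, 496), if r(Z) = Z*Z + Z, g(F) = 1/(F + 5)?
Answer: -153195269/900 ≈ -1.7022e+5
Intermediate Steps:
g(F) = 1/(5 + F)
S(R, a) = -230 + a
r(Z) = Z + Z² (r(Z) = Z² + Z = Z + Z²)
(r(g(25)) - 170483) + S(-177, 496) = ((1 + 1/(5 + 25))/(5 + 25) - 170483) + (-230 + 496) = ((1 + 1/30)/30 - 170483) + 266 = ((1/30)*(31/30) - 170483) + 266 = (31/900 - 170483) + 266 = -153434669/900 + 266 = -153195269/900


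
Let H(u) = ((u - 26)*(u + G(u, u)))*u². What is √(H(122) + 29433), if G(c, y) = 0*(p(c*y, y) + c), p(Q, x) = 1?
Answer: √174350841 ≈ 13204.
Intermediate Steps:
G(c, y) = 0 (G(c, y) = 0*(1 + c) = 0)
H(u) = u³*(-26 + u) (H(u) = ((u - 26)*(u + 0))*u² = ((-26 + u)*u)*u² = (u*(-26 + u))*u² = u³*(-26 + u))
√(H(122) + 29433) = √(122³*(-26 + 122) + 29433) = √(1815848*96 + 29433) = √(174321408 + 29433) = √174350841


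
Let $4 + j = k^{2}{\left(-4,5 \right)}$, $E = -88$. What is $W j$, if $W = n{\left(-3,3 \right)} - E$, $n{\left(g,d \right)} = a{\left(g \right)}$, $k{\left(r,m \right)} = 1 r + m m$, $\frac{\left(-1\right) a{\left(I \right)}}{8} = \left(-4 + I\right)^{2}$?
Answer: $-132848$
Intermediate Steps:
$a{\left(I \right)} = - 8 \left(-4 + I\right)^{2}$
$k{\left(r,m \right)} = r + m^{2}$
$n{\left(g,d \right)} = - 8 \left(-4 + g\right)^{2}$
$W = -304$ ($W = - 8 \left(-4 - 3\right)^{2} - -88 = - 8 \left(-7\right)^{2} + 88 = \left(-8\right) 49 + 88 = -392 + 88 = -304$)
$j = 437$ ($j = -4 + \left(-4 + 5^{2}\right)^{2} = -4 + \left(-4 + 25\right)^{2} = -4 + 21^{2} = -4 + 441 = 437$)
$W j = \left(-304\right) 437 = -132848$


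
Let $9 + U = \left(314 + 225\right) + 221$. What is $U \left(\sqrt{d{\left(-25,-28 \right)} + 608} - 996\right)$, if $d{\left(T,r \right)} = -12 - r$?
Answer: $-747996 + 3004 \sqrt{39} \approx -7.2924 \cdot 10^{5}$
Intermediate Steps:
$U = 751$ ($U = -9 + \left(\left(314 + 225\right) + 221\right) = -9 + \left(539 + 221\right) = -9 + 760 = 751$)
$U \left(\sqrt{d{\left(-25,-28 \right)} + 608} - 996\right) = 751 \left(\sqrt{\left(-12 - -28\right) + 608} - 996\right) = 751 \left(\sqrt{\left(-12 + 28\right) + 608} - 996\right) = 751 \left(\sqrt{16 + 608} - 996\right) = 751 \left(\sqrt{624} - 996\right) = 751 \left(4 \sqrt{39} - 996\right) = 751 \left(-996 + 4 \sqrt{39}\right) = -747996 + 3004 \sqrt{39}$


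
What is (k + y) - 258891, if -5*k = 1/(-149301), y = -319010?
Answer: -431405986004/746505 ≈ -5.7790e+5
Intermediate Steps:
k = 1/746505 (k = -⅕/(-149301) = -⅕*(-1/149301) = 1/746505 ≈ 1.3396e-6)
(k + y) - 258891 = (1/746505 - 319010) - 258891 = -238142560049/746505 - 258891 = -431405986004/746505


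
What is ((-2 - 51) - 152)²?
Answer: 42025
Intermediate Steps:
((-2 - 51) - 152)² = (-53 - 152)² = (-205)² = 42025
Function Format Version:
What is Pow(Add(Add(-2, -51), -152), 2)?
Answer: 42025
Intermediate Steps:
Pow(Add(Add(-2, -51), -152), 2) = Pow(Add(-53, -152), 2) = Pow(-205, 2) = 42025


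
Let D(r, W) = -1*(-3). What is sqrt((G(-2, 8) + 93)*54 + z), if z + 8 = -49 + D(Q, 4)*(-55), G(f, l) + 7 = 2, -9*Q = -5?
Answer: sqrt(4530) ≈ 67.305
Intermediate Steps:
Q = 5/9 (Q = -1/9*(-5) = 5/9 ≈ 0.55556)
D(r, W) = 3
G(f, l) = -5 (G(f, l) = -7 + 2 = -5)
z = -222 (z = -8 + (-49 + 3*(-55)) = -8 + (-49 - 165) = -8 - 214 = -222)
sqrt((G(-2, 8) + 93)*54 + z) = sqrt((-5 + 93)*54 - 222) = sqrt(88*54 - 222) = sqrt(4752 - 222) = sqrt(4530)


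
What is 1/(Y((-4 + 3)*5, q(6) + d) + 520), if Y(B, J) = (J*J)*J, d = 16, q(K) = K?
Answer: 1/11168 ≈ 8.9542e-5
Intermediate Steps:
Y(B, J) = J³ (Y(B, J) = J²*J = J³)
1/(Y((-4 + 3)*5, q(6) + d) + 520) = 1/((6 + 16)³ + 520) = 1/(22³ + 520) = 1/(10648 + 520) = 1/11168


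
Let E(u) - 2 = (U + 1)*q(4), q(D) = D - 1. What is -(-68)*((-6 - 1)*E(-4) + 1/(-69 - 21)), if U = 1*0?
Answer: -107134/45 ≈ -2380.8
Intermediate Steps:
q(D) = -1 + D
U = 0
E(u) = 5 (E(u) = 2 + (0 + 1)*(-1 + 4) = 2 + 1*3 = 2 + 3 = 5)
-(-68)*((-6 - 1)*E(-4) + 1/(-69 - 21)) = -(-68)*((-6 - 1)*5 + 1/(-69 - 21)) = -(-68)*(-7*5 + 1/(-90)) = -(-68)*(-35 - 1/90) = -(-68)*(-3151)/90 = -1*107134/45 = -107134/45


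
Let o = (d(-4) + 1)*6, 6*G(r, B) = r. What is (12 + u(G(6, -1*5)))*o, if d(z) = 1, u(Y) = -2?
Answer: 120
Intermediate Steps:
G(r, B) = r/6
o = 12 (o = (1 + 1)*6 = 2*6 = 12)
(12 + u(G(6, -1*5)))*o = (12 - 2)*12 = 10*12 = 120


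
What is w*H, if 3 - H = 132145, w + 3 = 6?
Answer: -396426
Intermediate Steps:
w = 3 (w = -3 + 6 = 3)
H = -132142 (H = 3 - 1*132145 = 3 - 132145 = -132142)
w*H = 3*(-132142) = -396426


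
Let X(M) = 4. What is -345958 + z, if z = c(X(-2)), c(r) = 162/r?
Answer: -691835/2 ≈ -3.4592e+5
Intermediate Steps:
z = 81/2 (z = 162/4 = 162*(¼) = 81/2 ≈ 40.500)
-345958 + z = -345958 + 81/2 = -691835/2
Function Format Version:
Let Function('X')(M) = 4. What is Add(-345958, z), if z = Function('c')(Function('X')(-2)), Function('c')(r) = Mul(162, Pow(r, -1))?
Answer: Rational(-691835, 2) ≈ -3.4592e+5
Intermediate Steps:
z = Rational(81, 2) (z = Mul(162, Pow(4, -1)) = Mul(162, Rational(1, 4)) = Rational(81, 2) ≈ 40.500)
Add(-345958, z) = Add(-345958, Rational(81, 2)) = Rational(-691835, 2)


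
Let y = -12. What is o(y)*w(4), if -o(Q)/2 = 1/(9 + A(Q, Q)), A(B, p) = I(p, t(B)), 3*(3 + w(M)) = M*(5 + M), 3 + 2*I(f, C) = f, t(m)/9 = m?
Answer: -12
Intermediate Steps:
t(m) = 9*m
I(f, C) = -3/2 + f/2
w(M) = -3 + M*(5 + M)/3 (w(M) = -3 + (M*(5 + M))/3 = -3 + M*(5 + M)/3)
A(B, p) = -3/2 + p/2
o(Q) = -2/(15/2 + Q/2) (o(Q) = -2/(9 + (-3/2 + Q/2)) = -2/(15/2 + Q/2))
o(y)*w(4) = (-4/(15 - 12))*(-3 + (⅓)*4² + (5/3)*4) = (-4/3)*(-3 + (⅓)*16 + 20/3) = (-4*⅓)*(-3 + 16/3 + 20/3) = -4/3*9 = -12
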